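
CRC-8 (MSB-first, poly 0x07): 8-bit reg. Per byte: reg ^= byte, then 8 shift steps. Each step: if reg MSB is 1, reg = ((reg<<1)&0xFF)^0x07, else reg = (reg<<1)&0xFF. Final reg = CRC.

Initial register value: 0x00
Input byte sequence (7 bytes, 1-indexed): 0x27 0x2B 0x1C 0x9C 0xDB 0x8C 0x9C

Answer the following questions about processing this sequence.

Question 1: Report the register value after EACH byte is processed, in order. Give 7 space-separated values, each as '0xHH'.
0xF5 0x14 0x38 0x75 0x43 0x63 0xF3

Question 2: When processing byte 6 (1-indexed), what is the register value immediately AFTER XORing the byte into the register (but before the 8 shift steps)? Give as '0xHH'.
Register before byte 6: 0x43
Byte 6: 0x8C
0x43 XOR 0x8C = 0xCF

Answer: 0xCF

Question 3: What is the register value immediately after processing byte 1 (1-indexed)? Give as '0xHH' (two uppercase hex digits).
After byte 1 (0x27): reg=0xF5

Answer: 0xF5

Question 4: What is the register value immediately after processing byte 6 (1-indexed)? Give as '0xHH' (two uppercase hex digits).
Answer: 0x63

Derivation:
After byte 1 (0x27): reg=0xF5
After byte 2 (0x2B): reg=0x14
After byte 3 (0x1C): reg=0x38
After byte 4 (0x9C): reg=0x75
After byte 5 (0xDB): reg=0x43
After byte 6 (0x8C): reg=0x63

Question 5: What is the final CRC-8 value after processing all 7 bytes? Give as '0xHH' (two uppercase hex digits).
Answer: 0xF3

Derivation:
After byte 1 (0x27): reg=0xF5
After byte 2 (0x2B): reg=0x14
After byte 3 (0x1C): reg=0x38
After byte 4 (0x9C): reg=0x75
After byte 5 (0xDB): reg=0x43
After byte 6 (0x8C): reg=0x63
After byte 7 (0x9C): reg=0xF3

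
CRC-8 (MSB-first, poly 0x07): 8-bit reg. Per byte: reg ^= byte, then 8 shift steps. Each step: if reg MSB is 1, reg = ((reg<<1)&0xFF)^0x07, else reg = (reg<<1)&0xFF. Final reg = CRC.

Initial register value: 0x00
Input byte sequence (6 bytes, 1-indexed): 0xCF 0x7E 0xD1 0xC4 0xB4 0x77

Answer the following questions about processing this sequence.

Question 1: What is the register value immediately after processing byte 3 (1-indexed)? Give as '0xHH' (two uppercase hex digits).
Answer: 0x87

Derivation:
After byte 1 (0xCF): reg=0x63
After byte 2 (0x7E): reg=0x53
After byte 3 (0xD1): reg=0x87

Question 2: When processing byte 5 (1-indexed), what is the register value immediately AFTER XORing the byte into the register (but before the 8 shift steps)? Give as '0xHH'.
Answer: 0x7A

Derivation:
Register before byte 5: 0xCE
Byte 5: 0xB4
0xCE XOR 0xB4 = 0x7A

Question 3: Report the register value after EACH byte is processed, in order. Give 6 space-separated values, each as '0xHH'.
0x63 0x53 0x87 0xCE 0x61 0x62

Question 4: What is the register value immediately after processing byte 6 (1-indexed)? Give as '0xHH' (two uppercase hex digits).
After byte 1 (0xCF): reg=0x63
After byte 2 (0x7E): reg=0x53
After byte 3 (0xD1): reg=0x87
After byte 4 (0xC4): reg=0xCE
After byte 5 (0xB4): reg=0x61
After byte 6 (0x77): reg=0x62

Answer: 0x62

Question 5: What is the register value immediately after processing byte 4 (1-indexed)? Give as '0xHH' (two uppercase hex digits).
After byte 1 (0xCF): reg=0x63
After byte 2 (0x7E): reg=0x53
After byte 3 (0xD1): reg=0x87
After byte 4 (0xC4): reg=0xCE

Answer: 0xCE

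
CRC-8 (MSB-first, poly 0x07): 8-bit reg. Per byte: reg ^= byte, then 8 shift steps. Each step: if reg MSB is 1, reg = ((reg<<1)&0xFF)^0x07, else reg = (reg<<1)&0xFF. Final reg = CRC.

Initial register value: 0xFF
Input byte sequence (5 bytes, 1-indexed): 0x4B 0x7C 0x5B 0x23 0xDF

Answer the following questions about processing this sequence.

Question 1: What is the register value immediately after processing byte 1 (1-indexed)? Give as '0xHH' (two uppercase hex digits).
Answer: 0x05

Derivation:
After byte 1 (0x4B): reg=0x05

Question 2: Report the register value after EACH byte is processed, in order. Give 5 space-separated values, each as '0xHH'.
0x05 0x68 0x99 0x2F 0xDE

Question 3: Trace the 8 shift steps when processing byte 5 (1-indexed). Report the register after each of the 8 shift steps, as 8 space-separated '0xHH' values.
After byte 1 (0x4B): reg=0x05
After byte 2 (0x7C): reg=0x68
After byte 3 (0x5B): reg=0x99
After byte 4 (0x23): reg=0x2F
Register before byte 5: 0x2F
After XOR with byte 0xDF: 0xF0

Answer: 0xE7 0xC9 0x95 0x2D 0x5A 0xB4 0x6F 0xDE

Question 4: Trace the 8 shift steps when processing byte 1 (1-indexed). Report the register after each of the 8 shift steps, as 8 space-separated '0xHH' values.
Answer: 0x6F 0xDE 0xBB 0x71 0xE2 0xC3 0x81 0x05

Derivation:
Register before byte 1: 0xFF
After XOR with byte 0x4B: 0xB4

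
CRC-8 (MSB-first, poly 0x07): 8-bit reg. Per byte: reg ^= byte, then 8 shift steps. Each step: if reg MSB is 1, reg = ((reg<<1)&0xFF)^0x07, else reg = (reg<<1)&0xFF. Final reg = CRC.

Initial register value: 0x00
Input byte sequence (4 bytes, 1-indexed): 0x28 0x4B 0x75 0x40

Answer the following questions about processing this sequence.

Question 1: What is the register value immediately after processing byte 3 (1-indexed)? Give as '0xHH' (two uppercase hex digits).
After byte 1 (0x28): reg=0xD8
After byte 2 (0x4B): reg=0xF0
After byte 3 (0x75): reg=0x92

Answer: 0x92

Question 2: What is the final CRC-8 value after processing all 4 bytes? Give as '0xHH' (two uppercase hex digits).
Answer: 0x30

Derivation:
After byte 1 (0x28): reg=0xD8
After byte 2 (0x4B): reg=0xF0
After byte 3 (0x75): reg=0x92
After byte 4 (0x40): reg=0x30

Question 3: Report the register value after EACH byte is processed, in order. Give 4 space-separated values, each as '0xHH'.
0xD8 0xF0 0x92 0x30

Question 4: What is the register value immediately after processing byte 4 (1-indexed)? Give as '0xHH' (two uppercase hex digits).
Answer: 0x30

Derivation:
After byte 1 (0x28): reg=0xD8
After byte 2 (0x4B): reg=0xF0
After byte 3 (0x75): reg=0x92
After byte 4 (0x40): reg=0x30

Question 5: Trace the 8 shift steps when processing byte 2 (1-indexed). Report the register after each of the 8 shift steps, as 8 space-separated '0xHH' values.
Answer: 0x21 0x42 0x84 0x0F 0x1E 0x3C 0x78 0xF0

Derivation:
After byte 1 (0x28): reg=0xD8
Register before byte 2: 0xD8
After XOR with byte 0x4B: 0x93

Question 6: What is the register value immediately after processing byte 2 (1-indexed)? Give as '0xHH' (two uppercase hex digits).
After byte 1 (0x28): reg=0xD8
After byte 2 (0x4B): reg=0xF0

Answer: 0xF0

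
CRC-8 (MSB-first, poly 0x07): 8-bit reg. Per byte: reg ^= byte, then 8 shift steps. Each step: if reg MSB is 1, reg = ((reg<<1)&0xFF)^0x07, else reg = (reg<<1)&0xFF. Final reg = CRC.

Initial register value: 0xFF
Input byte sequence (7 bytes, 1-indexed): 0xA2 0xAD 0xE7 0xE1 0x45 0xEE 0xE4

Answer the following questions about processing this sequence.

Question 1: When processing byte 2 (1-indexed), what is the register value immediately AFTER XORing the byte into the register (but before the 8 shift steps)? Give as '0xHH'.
Answer: 0x39

Derivation:
Register before byte 2: 0x94
Byte 2: 0xAD
0x94 XOR 0xAD = 0x39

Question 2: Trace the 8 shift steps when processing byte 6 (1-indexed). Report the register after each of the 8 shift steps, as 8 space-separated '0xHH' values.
After byte 1 (0xA2): reg=0x94
After byte 2 (0xAD): reg=0xAF
After byte 3 (0xE7): reg=0xFF
After byte 4 (0xE1): reg=0x5A
After byte 5 (0x45): reg=0x5D
Register before byte 6: 0x5D
After XOR with byte 0xEE: 0xB3

Answer: 0x61 0xC2 0x83 0x01 0x02 0x04 0x08 0x10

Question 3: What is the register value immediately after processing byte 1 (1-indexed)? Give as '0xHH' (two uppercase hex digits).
Answer: 0x94

Derivation:
After byte 1 (0xA2): reg=0x94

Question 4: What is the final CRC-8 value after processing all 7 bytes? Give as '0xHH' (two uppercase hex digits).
After byte 1 (0xA2): reg=0x94
After byte 2 (0xAD): reg=0xAF
After byte 3 (0xE7): reg=0xFF
After byte 4 (0xE1): reg=0x5A
After byte 5 (0x45): reg=0x5D
After byte 6 (0xEE): reg=0x10
After byte 7 (0xE4): reg=0xC2

Answer: 0xC2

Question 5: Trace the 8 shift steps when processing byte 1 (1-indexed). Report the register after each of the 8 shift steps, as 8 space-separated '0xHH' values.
Answer: 0xBA 0x73 0xE6 0xCB 0x91 0x25 0x4A 0x94

Derivation:
Register before byte 1: 0xFF
After XOR with byte 0xA2: 0x5D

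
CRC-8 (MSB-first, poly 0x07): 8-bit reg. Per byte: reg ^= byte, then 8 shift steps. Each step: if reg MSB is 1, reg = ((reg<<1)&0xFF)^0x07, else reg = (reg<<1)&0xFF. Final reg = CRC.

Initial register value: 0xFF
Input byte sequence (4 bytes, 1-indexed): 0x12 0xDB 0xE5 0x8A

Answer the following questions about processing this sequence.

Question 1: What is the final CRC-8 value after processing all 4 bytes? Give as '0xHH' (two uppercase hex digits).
After byte 1 (0x12): reg=0x8D
After byte 2 (0xDB): reg=0xA5
After byte 3 (0xE5): reg=0xC7
After byte 4 (0x8A): reg=0xE4

Answer: 0xE4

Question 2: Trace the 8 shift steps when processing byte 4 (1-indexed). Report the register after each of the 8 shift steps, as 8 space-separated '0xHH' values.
Answer: 0x9A 0x33 0x66 0xCC 0x9F 0x39 0x72 0xE4

Derivation:
After byte 1 (0x12): reg=0x8D
After byte 2 (0xDB): reg=0xA5
After byte 3 (0xE5): reg=0xC7
Register before byte 4: 0xC7
After XOR with byte 0x8A: 0x4D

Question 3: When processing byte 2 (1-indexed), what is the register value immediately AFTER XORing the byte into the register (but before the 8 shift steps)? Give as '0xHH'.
Register before byte 2: 0x8D
Byte 2: 0xDB
0x8D XOR 0xDB = 0x56

Answer: 0x56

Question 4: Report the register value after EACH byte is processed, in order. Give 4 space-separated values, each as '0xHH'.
0x8D 0xA5 0xC7 0xE4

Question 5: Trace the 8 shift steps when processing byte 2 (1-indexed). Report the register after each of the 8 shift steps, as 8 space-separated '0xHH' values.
After byte 1 (0x12): reg=0x8D
Register before byte 2: 0x8D
After XOR with byte 0xDB: 0x56

Answer: 0xAC 0x5F 0xBE 0x7B 0xF6 0xEB 0xD1 0xA5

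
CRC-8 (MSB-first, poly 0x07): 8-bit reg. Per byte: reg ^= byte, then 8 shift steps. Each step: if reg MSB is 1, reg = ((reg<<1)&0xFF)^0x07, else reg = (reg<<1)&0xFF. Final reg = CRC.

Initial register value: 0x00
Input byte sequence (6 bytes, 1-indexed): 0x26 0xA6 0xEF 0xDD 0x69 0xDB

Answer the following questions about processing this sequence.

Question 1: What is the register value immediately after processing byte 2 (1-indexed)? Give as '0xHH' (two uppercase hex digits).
Answer: 0xAB

Derivation:
After byte 1 (0x26): reg=0xF2
After byte 2 (0xA6): reg=0xAB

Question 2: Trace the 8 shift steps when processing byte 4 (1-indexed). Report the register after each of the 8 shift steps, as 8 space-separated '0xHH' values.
After byte 1 (0x26): reg=0xF2
After byte 2 (0xA6): reg=0xAB
After byte 3 (0xEF): reg=0xDB
Register before byte 4: 0xDB
After XOR with byte 0xDD: 0x06

Answer: 0x0C 0x18 0x30 0x60 0xC0 0x87 0x09 0x12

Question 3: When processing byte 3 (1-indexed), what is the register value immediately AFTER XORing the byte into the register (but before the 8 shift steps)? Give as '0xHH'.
Answer: 0x44

Derivation:
Register before byte 3: 0xAB
Byte 3: 0xEF
0xAB XOR 0xEF = 0x44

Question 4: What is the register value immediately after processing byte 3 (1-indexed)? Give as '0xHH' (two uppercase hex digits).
After byte 1 (0x26): reg=0xF2
After byte 2 (0xA6): reg=0xAB
After byte 3 (0xEF): reg=0xDB

Answer: 0xDB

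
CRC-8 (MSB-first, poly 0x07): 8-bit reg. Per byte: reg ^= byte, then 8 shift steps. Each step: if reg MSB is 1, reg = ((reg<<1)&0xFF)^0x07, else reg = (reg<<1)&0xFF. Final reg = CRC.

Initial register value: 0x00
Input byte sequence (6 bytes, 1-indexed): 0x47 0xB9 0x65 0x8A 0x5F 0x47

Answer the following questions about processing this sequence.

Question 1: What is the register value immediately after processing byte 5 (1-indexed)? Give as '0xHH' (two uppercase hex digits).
After byte 1 (0x47): reg=0xD2
After byte 2 (0xB9): reg=0x16
After byte 3 (0x65): reg=0x5E
After byte 4 (0x8A): reg=0x22
After byte 5 (0x5F): reg=0x74

Answer: 0x74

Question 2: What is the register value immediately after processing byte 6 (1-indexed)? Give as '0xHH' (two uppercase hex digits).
After byte 1 (0x47): reg=0xD2
After byte 2 (0xB9): reg=0x16
After byte 3 (0x65): reg=0x5E
After byte 4 (0x8A): reg=0x22
After byte 5 (0x5F): reg=0x74
After byte 6 (0x47): reg=0x99

Answer: 0x99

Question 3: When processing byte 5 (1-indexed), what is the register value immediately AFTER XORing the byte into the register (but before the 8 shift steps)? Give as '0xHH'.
Answer: 0x7D

Derivation:
Register before byte 5: 0x22
Byte 5: 0x5F
0x22 XOR 0x5F = 0x7D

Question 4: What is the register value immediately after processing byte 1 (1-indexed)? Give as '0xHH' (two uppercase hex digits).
After byte 1 (0x47): reg=0xD2

Answer: 0xD2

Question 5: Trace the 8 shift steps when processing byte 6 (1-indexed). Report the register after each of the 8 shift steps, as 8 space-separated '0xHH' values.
Answer: 0x66 0xCC 0x9F 0x39 0x72 0xE4 0xCF 0x99

Derivation:
After byte 1 (0x47): reg=0xD2
After byte 2 (0xB9): reg=0x16
After byte 3 (0x65): reg=0x5E
After byte 4 (0x8A): reg=0x22
After byte 5 (0x5F): reg=0x74
Register before byte 6: 0x74
After XOR with byte 0x47: 0x33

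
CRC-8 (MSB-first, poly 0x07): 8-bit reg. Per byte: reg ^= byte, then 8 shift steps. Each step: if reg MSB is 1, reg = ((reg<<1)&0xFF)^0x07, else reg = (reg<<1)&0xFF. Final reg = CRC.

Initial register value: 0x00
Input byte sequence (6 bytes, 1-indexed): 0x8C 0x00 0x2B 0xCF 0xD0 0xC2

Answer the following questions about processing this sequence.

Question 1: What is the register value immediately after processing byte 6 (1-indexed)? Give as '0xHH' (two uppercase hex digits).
Answer: 0x73

Derivation:
After byte 1 (0x8C): reg=0xAD
After byte 2 (0x00): reg=0x4A
After byte 3 (0x2B): reg=0x20
After byte 4 (0xCF): reg=0x83
After byte 5 (0xD0): reg=0xBE
After byte 6 (0xC2): reg=0x73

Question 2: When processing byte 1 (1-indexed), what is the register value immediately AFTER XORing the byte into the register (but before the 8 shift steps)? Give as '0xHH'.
Register before byte 1: 0x00
Byte 1: 0x8C
0x00 XOR 0x8C = 0x8C

Answer: 0x8C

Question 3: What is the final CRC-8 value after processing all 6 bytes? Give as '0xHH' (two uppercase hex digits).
Answer: 0x73

Derivation:
After byte 1 (0x8C): reg=0xAD
After byte 2 (0x00): reg=0x4A
After byte 3 (0x2B): reg=0x20
After byte 4 (0xCF): reg=0x83
After byte 5 (0xD0): reg=0xBE
After byte 6 (0xC2): reg=0x73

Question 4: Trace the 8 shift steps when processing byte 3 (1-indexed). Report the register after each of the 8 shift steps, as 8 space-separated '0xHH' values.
After byte 1 (0x8C): reg=0xAD
After byte 2 (0x00): reg=0x4A
Register before byte 3: 0x4A
After XOR with byte 0x2B: 0x61

Answer: 0xC2 0x83 0x01 0x02 0x04 0x08 0x10 0x20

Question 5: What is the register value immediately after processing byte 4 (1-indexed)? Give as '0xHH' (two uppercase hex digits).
Answer: 0x83

Derivation:
After byte 1 (0x8C): reg=0xAD
After byte 2 (0x00): reg=0x4A
After byte 3 (0x2B): reg=0x20
After byte 4 (0xCF): reg=0x83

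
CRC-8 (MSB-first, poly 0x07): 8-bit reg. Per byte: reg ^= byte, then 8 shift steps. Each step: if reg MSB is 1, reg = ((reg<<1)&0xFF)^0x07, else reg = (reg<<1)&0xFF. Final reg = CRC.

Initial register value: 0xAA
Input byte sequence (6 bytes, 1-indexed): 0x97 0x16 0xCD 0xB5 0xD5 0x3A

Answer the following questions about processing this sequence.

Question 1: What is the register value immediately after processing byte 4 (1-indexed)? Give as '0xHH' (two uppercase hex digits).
Answer: 0x8E

Derivation:
After byte 1 (0x97): reg=0xB3
After byte 2 (0x16): reg=0x72
After byte 3 (0xCD): reg=0x34
After byte 4 (0xB5): reg=0x8E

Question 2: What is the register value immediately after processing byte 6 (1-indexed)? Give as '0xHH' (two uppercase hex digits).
Answer: 0x3D

Derivation:
After byte 1 (0x97): reg=0xB3
After byte 2 (0x16): reg=0x72
After byte 3 (0xCD): reg=0x34
After byte 4 (0xB5): reg=0x8E
After byte 5 (0xD5): reg=0x86
After byte 6 (0x3A): reg=0x3D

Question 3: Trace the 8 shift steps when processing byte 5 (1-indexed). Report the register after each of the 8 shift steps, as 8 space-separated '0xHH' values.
Answer: 0xB6 0x6B 0xD6 0xAB 0x51 0xA2 0x43 0x86

Derivation:
After byte 1 (0x97): reg=0xB3
After byte 2 (0x16): reg=0x72
After byte 3 (0xCD): reg=0x34
After byte 4 (0xB5): reg=0x8E
Register before byte 5: 0x8E
After XOR with byte 0xD5: 0x5B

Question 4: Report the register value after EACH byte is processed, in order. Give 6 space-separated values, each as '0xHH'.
0xB3 0x72 0x34 0x8E 0x86 0x3D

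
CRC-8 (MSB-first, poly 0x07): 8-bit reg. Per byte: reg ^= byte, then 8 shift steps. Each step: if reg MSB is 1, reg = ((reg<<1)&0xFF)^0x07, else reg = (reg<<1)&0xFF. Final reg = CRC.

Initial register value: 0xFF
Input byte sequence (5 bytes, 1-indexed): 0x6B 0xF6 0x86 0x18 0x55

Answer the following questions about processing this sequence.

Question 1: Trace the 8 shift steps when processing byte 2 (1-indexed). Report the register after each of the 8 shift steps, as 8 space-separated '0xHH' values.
Answer: 0x26 0x4C 0x98 0x37 0x6E 0xDC 0xBF 0x79

Derivation:
After byte 1 (0x6B): reg=0xE5
Register before byte 2: 0xE5
After XOR with byte 0xF6: 0x13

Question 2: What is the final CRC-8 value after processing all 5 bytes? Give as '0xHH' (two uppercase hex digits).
After byte 1 (0x6B): reg=0xE5
After byte 2 (0xF6): reg=0x79
After byte 3 (0x86): reg=0xF3
After byte 4 (0x18): reg=0x9F
After byte 5 (0x55): reg=0x78

Answer: 0x78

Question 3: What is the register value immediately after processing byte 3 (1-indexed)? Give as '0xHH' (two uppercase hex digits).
Answer: 0xF3

Derivation:
After byte 1 (0x6B): reg=0xE5
After byte 2 (0xF6): reg=0x79
After byte 3 (0x86): reg=0xF3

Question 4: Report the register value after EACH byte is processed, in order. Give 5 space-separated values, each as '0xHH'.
0xE5 0x79 0xF3 0x9F 0x78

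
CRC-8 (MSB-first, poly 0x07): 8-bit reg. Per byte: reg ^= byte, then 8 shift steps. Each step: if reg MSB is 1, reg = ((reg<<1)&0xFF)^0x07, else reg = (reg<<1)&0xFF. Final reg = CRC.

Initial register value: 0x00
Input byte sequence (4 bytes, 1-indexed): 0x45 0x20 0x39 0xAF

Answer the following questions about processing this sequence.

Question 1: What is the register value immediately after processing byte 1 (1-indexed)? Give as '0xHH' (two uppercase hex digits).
Answer: 0xDC

Derivation:
After byte 1 (0x45): reg=0xDC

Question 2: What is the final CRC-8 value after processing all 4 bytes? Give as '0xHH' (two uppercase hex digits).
After byte 1 (0x45): reg=0xDC
After byte 2 (0x20): reg=0xFA
After byte 3 (0x39): reg=0x47
After byte 4 (0xAF): reg=0x96

Answer: 0x96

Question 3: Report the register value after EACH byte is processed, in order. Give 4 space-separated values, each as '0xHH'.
0xDC 0xFA 0x47 0x96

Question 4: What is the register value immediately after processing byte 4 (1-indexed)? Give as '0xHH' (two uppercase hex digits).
Answer: 0x96

Derivation:
After byte 1 (0x45): reg=0xDC
After byte 2 (0x20): reg=0xFA
After byte 3 (0x39): reg=0x47
After byte 4 (0xAF): reg=0x96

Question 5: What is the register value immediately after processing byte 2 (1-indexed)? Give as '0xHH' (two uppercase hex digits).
Answer: 0xFA

Derivation:
After byte 1 (0x45): reg=0xDC
After byte 2 (0x20): reg=0xFA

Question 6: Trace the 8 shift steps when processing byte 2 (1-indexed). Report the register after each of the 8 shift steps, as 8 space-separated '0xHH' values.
After byte 1 (0x45): reg=0xDC
Register before byte 2: 0xDC
After XOR with byte 0x20: 0xFC

Answer: 0xFF 0xF9 0xF5 0xED 0xDD 0xBD 0x7D 0xFA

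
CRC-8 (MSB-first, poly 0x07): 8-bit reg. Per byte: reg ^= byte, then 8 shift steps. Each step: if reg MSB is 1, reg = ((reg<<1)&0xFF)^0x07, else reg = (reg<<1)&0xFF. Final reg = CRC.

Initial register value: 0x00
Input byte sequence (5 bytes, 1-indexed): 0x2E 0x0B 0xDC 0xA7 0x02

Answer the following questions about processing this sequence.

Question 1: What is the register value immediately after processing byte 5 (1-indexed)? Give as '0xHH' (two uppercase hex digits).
After byte 1 (0x2E): reg=0xCA
After byte 2 (0x0B): reg=0x49
After byte 3 (0xDC): reg=0xE2
After byte 4 (0xA7): reg=0xDC
After byte 5 (0x02): reg=0x14

Answer: 0x14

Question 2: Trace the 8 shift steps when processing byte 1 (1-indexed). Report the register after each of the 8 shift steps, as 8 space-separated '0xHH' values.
Register before byte 1: 0x00
After XOR with byte 0x2E: 0x2E

Answer: 0x5C 0xB8 0x77 0xEE 0xDB 0xB1 0x65 0xCA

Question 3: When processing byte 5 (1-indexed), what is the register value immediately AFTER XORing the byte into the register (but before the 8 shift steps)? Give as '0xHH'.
Answer: 0xDE

Derivation:
Register before byte 5: 0xDC
Byte 5: 0x02
0xDC XOR 0x02 = 0xDE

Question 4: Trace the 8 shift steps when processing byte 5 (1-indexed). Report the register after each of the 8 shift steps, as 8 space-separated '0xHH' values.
Answer: 0xBB 0x71 0xE2 0xC3 0x81 0x05 0x0A 0x14

Derivation:
After byte 1 (0x2E): reg=0xCA
After byte 2 (0x0B): reg=0x49
After byte 3 (0xDC): reg=0xE2
After byte 4 (0xA7): reg=0xDC
Register before byte 5: 0xDC
After XOR with byte 0x02: 0xDE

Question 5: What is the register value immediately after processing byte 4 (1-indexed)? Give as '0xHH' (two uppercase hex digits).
After byte 1 (0x2E): reg=0xCA
After byte 2 (0x0B): reg=0x49
After byte 3 (0xDC): reg=0xE2
After byte 4 (0xA7): reg=0xDC

Answer: 0xDC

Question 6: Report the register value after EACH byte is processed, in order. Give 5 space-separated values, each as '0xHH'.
0xCA 0x49 0xE2 0xDC 0x14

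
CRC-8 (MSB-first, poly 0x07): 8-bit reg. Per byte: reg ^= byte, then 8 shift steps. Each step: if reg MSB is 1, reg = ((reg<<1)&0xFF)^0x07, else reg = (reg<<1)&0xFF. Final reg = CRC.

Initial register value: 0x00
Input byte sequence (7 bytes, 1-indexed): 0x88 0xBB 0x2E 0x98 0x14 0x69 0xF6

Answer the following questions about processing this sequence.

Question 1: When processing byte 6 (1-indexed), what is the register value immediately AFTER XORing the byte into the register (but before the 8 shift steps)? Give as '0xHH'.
Register before byte 6: 0xD6
Byte 6: 0x69
0xD6 XOR 0x69 = 0xBF

Answer: 0xBF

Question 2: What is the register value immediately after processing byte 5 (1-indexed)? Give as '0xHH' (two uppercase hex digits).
After byte 1 (0x88): reg=0xB1
After byte 2 (0xBB): reg=0x36
After byte 3 (0x2E): reg=0x48
After byte 4 (0x98): reg=0x3E
After byte 5 (0x14): reg=0xD6

Answer: 0xD6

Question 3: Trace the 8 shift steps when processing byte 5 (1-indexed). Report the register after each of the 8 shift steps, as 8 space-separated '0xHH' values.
After byte 1 (0x88): reg=0xB1
After byte 2 (0xBB): reg=0x36
After byte 3 (0x2E): reg=0x48
After byte 4 (0x98): reg=0x3E
Register before byte 5: 0x3E
After XOR with byte 0x14: 0x2A

Answer: 0x54 0xA8 0x57 0xAE 0x5B 0xB6 0x6B 0xD6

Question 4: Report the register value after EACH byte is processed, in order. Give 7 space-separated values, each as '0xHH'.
0xB1 0x36 0x48 0x3E 0xD6 0x34 0x40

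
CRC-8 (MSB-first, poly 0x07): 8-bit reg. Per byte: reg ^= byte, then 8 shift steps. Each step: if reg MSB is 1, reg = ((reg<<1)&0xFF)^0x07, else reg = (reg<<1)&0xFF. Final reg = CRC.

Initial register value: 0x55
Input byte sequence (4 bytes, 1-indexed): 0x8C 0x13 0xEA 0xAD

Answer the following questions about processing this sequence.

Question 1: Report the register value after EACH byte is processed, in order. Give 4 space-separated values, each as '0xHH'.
0x01 0x7E 0xE5 0xFF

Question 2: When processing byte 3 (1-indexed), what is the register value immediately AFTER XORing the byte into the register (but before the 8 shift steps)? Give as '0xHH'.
Answer: 0x94

Derivation:
Register before byte 3: 0x7E
Byte 3: 0xEA
0x7E XOR 0xEA = 0x94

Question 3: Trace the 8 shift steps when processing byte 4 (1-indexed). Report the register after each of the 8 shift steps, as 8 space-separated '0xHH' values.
After byte 1 (0x8C): reg=0x01
After byte 2 (0x13): reg=0x7E
After byte 3 (0xEA): reg=0xE5
Register before byte 4: 0xE5
After XOR with byte 0xAD: 0x48

Answer: 0x90 0x27 0x4E 0x9C 0x3F 0x7E 0xFC 0xFF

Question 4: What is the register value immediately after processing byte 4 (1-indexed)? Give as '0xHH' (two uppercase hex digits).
After byte 1 (0x8C): reg=0x01
After byte 2 (0x13): reg=0x7E
After byte 3 (0xEA): reg=0xE5
After byte 4 (0xAD): reg=0xFF

Answer: 0xFF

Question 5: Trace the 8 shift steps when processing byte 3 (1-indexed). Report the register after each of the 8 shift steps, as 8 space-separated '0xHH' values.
Answer: 0x2F 0x5E 0xBC 0x7F 0xFE 0xFB 0xF1 0xE5

Derivation:
After byte 1 (0x8C): reg=0x01
After byte 2 (0x13): reg=0x7E
Register before byte 3: 0x7E
After XOR with byte 0xEA: 0x94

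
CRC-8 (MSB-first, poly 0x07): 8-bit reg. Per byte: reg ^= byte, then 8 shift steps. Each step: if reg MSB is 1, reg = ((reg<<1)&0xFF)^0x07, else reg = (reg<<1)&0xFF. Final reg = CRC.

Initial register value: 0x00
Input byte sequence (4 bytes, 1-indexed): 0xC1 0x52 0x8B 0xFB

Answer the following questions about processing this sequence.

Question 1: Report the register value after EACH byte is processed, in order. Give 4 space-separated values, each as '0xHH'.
0x49 0x41 0x78 0x80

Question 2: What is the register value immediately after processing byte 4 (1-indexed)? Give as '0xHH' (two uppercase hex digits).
After byte 1 (0xC1): reg=0x49
After byte 2 (0x52): reg=0x41
After byte 3 (0x8B): reg=0x78
After byte 4 (0xFB): reg=0x80

Answer: 0x80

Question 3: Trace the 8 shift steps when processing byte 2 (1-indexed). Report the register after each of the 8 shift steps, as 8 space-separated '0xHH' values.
After byte 1 (0xC1): reg=0x49
Register before byte 2: 0x49
After XOR with byte 0x52: 0x1B

Answer: 0x36 0x6C 0xD8 0xB7 0x69 0xD2 0xA3 0x41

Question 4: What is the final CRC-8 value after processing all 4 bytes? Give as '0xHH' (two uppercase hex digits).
Answer: 0x80

Derivation:
After byte 1 (0xC1): reg=0x49
After byte 2 (0x52): reg=0x41
After byte 3 (0x8B): reg=0x78
After byte 4 (0xFB): reg=0x80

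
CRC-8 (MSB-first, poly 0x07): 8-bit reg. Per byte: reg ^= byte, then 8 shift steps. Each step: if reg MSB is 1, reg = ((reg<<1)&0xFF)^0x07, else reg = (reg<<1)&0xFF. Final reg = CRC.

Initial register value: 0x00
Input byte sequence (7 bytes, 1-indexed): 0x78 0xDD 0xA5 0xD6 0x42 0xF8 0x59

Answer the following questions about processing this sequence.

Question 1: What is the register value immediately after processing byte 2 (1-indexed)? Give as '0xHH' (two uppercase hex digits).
Answer: 0x17

Derivation:
After byte 1 (0x78): reg=0x6F
After byte 2 (0xDD): reg=0x17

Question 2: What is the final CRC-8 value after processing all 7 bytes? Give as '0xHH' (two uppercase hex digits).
After byte 1 (0x78): reg=0x6F
After byte 2 (0xDD): reg=0x17
After byte 3 (0xA5): reg=0x17
After byte 4 (0xD6): reg=0x49
After byte 5 (0x42): reg=0x31
After byte 6 (0xF8): reg=0x71
After byte 7 (0x59): reg=0xD8

Answer: 0xD8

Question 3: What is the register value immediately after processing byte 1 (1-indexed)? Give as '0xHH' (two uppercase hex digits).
Answer: 0x6F

Derivation:
After byte 1 (0x78): reg=0x6F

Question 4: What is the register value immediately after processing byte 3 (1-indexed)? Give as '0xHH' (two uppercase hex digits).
Answer: 0x17

Derivation:
After byte 1 (0x78): reg=0x6F
After byte 2 (0xDD): reg=0x17
After byte 3 (0xA5): reg=0x17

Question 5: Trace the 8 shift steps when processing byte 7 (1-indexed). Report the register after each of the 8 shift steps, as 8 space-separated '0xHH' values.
After byte 1 (0x78): reg=0x6F
After byte 2 (0xDD): reg=0x17
After byte 3 (0xA5): reg=0x17
After byte 4 (0xD6): reg=0x49
After byte 5 (0x42): reg=0x31
After byte 6 (0xF8): reg=0x71
Register before byte 7: 0x71
After XOR with byte 0x59: 0x28

Answer: 0x50 0xA0 0x47 0x8E 0x1B 0x36 0x6C 0xD8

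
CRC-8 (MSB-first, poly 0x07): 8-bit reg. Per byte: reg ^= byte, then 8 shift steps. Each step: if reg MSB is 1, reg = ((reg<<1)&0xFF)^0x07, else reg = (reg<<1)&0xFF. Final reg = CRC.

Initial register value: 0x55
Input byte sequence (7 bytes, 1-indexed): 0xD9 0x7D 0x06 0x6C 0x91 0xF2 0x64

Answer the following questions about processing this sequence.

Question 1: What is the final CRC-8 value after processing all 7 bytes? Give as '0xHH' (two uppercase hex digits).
After byte 1 (0xD9): reg=0xAD
After byte 2 (0x7D): reg=0x3E
After byte 3 (0x06): reg=0xA8
After byte 4 (0x6C): reg=0x52
After byte 5 (0x91): reg=0x47
After byte 6 (0xF2): reg=0x02
After byte 7 (0x64): reg=0x35

Answer: 0x35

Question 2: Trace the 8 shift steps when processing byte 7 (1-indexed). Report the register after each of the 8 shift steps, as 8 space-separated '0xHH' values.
Answer: 0xCC 0x9F 0x39 0x72 0xE4 0xCF 0x99 0x35

Derivation:
After byte 1 (0xD9): reg=0xAD
After byte 2 (0x7D): reg=0x3E
After byte 3 (0x06): reg=0xA8
After byte 4 (0x6C): reg=0x52
After byte 5 (0x91): reg=0x47
After byte 6 (0xF2): reg=0x02
Register before byte 7: 0x02
After XOR with byte 0x64: 0x66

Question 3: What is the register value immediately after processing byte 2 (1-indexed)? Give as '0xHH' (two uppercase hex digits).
Answer: 0x3E

Derivation:
After byte 1 (0xD9): reg=0xAD
After byte 2 (0x7D): reg=0x3E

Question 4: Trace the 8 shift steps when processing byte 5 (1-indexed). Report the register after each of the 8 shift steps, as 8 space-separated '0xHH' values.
Answer: 0x81 0x05 0x0A 0x14 0x28 0x50 0xA0 0x47

Derivation:
After byte 1 (0xD9): reg=0xAD
After byte 2 (0x7D): reg=0x3E
After byte 3 (0x06): reg=0xA8
After byte 4 (0x6C): reg=0x52
Register before byte 5: 0x52
After XOR with byte 0x91: 0xC3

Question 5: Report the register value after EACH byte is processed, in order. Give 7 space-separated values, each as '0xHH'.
0xAD 0x3E 0xA8 0x52 0x47 0x02 0x35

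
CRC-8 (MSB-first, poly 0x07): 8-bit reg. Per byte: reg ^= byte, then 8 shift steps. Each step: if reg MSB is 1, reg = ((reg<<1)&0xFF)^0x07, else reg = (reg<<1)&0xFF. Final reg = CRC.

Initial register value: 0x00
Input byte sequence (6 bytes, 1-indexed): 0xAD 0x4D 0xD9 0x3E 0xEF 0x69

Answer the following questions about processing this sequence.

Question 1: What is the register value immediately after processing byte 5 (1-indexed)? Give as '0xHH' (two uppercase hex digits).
After byte 1 (0xAD): reg=0x4A
After byte 2 (0x4D): reg=0x15
After byte 3 (0xD9): reg=0x6A
After byte 4 (0x3E): reg=0xAB
After byte 5 (0xEF): reg=0xDB

Answer: 0xDB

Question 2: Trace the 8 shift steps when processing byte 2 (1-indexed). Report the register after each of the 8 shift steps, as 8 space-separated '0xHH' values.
Answer: 0x0E 0x1C 0x38 0x70 0xE0 0xC7 0x89 0x15

Derivation:
After byte 1 (0xAD): reg=0x4A
Register before byte 2: 0x4A
After XOR with byte 0x4D: 0x07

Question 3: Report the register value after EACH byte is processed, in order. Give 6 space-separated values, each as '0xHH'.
0x4A 0x15 0x6A 0xAB 0xDB 0x17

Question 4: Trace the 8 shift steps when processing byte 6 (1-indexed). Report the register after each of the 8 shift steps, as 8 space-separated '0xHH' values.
Answer: 0x63 0xC6 0x8B 0x11 0x22 0x44 0x88 0x17

Derivation:
After byte 1 (0xAD): reg=0x4A
After byte 2 (0x4D): reg=0x15
After byte 3 (0xD9): reg=0x6A
After byte 4 (0x3E): reg=0xAB
After byte 5 (0xEF): reg=0xDB
Register before byte 6: 0xDB
After XOR with byte 0x69: 0xB2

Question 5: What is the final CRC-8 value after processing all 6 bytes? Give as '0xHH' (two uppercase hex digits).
Answer: 0x17

Derivation:
After byte 1 (0xAD): reg=0x4A
After byte 2 (0x4D): reg=0x15
After byte 3 (0xD9): reg=0x6A
After byte 4 (0x3E): reg=0xAB
After byte 5 (0xEF): reg=0xDB
After byte 6 (0x69): reg=0x17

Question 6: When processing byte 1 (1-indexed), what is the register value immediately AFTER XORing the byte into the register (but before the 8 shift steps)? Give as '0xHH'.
Register before byte 1: 0x00
Byte 1: 0xAD
0x00 XOR 0xAD = 0xAD

Answer: 0xAD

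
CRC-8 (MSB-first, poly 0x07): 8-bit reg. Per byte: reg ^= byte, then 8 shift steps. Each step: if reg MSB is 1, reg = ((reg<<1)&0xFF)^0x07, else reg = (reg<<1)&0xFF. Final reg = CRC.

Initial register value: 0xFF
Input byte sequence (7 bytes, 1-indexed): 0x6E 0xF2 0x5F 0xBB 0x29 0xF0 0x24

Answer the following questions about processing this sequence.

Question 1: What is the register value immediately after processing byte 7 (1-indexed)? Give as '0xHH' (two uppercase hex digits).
After byte 1 (0x6E): reg=0xFE
After byte 2 (0xF2): reg=0x24
After byte 3 (0x5F): reg=0x66
After byte 4 (0xBB): reg=0x1D
After byte 5 (0x29): reg=0x8C
After byte 6 (0xF0): reg=0x73
After byte 7 (0x24): reg=0xA2

Answer: 0xA2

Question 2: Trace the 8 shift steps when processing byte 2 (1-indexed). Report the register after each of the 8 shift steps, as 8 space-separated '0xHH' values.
After byte 1 (0x6E): reg=0xFE
Register before byte 2: 0xFE
After XOR with byte 0xF2: 0x0C

Answer: 0x18 0x30 0x60 0xC0 0x87 0x09 0x12 0x24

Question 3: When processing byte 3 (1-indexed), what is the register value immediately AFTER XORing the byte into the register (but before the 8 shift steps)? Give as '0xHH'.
Register before byte 3: 0x24
Byte 3: 0x5F
0x24 XOR 0x5F = 0x7B

Answer: 0x7B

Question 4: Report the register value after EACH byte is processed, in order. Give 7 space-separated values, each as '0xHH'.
0xFE 0x24 0x66 0x1D 0x8C 0x73 0xA2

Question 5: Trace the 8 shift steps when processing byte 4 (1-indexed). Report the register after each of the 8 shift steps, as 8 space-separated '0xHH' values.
Answer: 0xBD 0x7D 0xFA 0xF3 0xE1 0xC5 0x8D 0x1D

Derivation:
After byte 1 (0x6E): reg=0xFE
After byte 2 (0xF2): reg=0x24
After byte 3 (0x5F): reg=0x66
Register before byte 4: 0x66
After XOR with byte 0xBB: 0xDD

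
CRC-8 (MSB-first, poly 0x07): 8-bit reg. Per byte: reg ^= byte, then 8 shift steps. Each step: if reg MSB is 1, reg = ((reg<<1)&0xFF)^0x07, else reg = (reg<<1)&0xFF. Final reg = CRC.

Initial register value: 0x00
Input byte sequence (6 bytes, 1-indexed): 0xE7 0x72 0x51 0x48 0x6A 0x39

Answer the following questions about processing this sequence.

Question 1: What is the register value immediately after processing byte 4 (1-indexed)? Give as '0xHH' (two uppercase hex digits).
After byte 1 (0xE7): reg=0xBB
After byte 2 (0x72): reg=0x71
After byte 3 (0x51): reg=0xE0
After byte 4 (0x48): reg=0x51

Answer: 0x51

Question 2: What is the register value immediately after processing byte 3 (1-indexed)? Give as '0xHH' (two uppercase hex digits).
After byte 1 (0xE7): reg=0xBB
After byte 2 (0x72): reg=0x71
After byte 3 (0x51): reg=0xE0

Answer: 0xE0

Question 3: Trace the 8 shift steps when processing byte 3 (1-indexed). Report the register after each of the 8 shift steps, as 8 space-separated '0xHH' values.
After byte 1 (0xE7): reg=0xBB
After byte 2 (0x72): reg=0x71
Register before byte 3: 0x71
After XOR with byte 0x51: 0x20

Answer: 0x40 0x80 0x07 0x0E 0x1C 0x38 0x70 0xE0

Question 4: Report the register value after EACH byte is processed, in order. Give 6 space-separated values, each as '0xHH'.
0xBB 0x71 0xE0 0x51 0xA1 0xC1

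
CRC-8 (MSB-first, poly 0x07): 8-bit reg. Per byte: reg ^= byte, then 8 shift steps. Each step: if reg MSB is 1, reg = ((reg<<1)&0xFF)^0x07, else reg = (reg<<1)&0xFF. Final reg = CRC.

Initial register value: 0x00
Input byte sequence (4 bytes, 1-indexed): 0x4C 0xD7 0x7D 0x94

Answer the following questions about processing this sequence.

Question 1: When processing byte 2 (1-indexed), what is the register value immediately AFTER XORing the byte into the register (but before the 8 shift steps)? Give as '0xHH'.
Answer: 0x34

Derivation:
Register before byte 2: 0xE3
Byte 2: 0xD7
0xE3 XOR 0xD7 = 0x34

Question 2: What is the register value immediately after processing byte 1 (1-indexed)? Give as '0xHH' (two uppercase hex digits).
Answer: 0xE3

Derivation:
After byte 1 (0x4C): reg=0xE3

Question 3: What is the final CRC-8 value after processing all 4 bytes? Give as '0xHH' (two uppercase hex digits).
After byte 1 (0x4C): reg=0xE3
After byte 2 (0xD7): reg=0x8C
After byte 3 (0x7D): reg=0xD9
After byte 4 (0x94): reg=0xE4

Answer: 0xE4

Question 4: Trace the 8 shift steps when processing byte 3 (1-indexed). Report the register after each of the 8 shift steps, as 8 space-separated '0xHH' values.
After byte 1 (0x4C): reg=0xE3
After byte 2 (0xD7): reg=0x8C
Register before byte 3: 0x8C
After XOR with byte 0x7D: 0xF1

Answer: 0xE5 0xCD 0x9D 0x3D 0x7A 0xF4 0xEF 0xD9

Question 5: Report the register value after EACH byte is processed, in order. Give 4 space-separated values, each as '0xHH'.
0xE3 0x8C 0xD9 0xE4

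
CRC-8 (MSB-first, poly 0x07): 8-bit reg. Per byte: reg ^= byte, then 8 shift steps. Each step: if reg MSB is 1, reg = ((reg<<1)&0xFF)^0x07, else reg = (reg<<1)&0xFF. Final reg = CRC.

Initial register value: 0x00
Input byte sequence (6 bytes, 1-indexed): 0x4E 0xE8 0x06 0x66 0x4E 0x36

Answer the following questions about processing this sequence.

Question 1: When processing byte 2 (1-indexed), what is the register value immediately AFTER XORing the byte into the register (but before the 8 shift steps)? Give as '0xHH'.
Answer: 0x05

Derivation:
Register before byte 2: 0xED
Byte 2: 0xE8
0xED XOR 0xE8 = 0x05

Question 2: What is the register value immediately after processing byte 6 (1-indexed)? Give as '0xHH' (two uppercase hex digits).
After byte 1 (0x4E): reg=0xED
After byte 2 (0xE8): reg=0x1B
After byte 3 (0x06): reg=0x53
After byte 4 (0x66): reg=0x8B
After byte 5 (0x4E): reg=0x55
After byte 6 (0x36): reg=0x2E

Answer: 0x2E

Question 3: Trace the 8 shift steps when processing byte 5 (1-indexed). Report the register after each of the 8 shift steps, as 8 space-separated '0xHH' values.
Answer: 0x8D 0x1D 0x3A 0x74 0xE8 0xD7 0xA9 0x55

Derivation:
After byte 1 (0x4E): reg=0xED
After byte 2 (0xE8): reg=0x1B
After byte 3 (0x06): reg=0x53
After byte 4 (0x66): reg=0x8B
Register before byte 5: 0x8B
After XOR with byte 0x4E: 0xC5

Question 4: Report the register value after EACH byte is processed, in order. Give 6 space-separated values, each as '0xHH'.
0xED 0x1B 0x53 0x8B 0x55 0x2E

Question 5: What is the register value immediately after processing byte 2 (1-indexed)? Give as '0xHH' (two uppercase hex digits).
Answer: 0x1B

Derivation:
After byte 1 (0x4E): reg=0xED
After byte 2 (0xE8): reg=0x1B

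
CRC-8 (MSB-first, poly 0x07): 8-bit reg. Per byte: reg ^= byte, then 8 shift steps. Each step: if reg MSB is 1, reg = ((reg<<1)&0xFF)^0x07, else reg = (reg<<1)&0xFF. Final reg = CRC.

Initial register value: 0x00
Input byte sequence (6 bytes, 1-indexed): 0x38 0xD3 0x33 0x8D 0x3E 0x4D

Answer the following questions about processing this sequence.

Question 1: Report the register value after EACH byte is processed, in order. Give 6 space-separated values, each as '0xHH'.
0xA8 0x66 0xAC 0xE7 0x01 0xE3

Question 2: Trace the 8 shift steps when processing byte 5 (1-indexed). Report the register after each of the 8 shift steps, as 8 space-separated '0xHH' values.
Answer: 0xB5 0x6D 0xDA 0xB3 0x61 0xC2 0x83 0x01

Derivation:
After byte 1 (0x38): reg=0xA8
After byte 2 (0xD3): reg=0x66
After byte 3 (0x33): reg=0xAC
After byte 4 (0x8D): reg=0xE7
Register before byte 5: 0xE7
After XOR with byte 0x3E: 0xD9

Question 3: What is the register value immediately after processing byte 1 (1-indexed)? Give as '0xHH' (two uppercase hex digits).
After byte 1 (0x38): reg=0xA8

Answer: 0xA8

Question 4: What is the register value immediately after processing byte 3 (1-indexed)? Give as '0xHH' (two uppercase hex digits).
After byte 1 (0x38): reg=0xA8
After byte 2 (0xD3): reg=0x66
After byte 3 (0x33): reg=0xAC

Answer: 0xAC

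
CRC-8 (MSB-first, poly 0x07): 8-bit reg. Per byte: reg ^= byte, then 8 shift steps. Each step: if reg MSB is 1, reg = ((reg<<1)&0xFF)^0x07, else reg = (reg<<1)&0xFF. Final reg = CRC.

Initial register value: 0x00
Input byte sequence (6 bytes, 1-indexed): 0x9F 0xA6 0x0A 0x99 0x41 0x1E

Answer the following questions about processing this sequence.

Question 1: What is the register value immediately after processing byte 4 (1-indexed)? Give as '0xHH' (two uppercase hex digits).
After byte 1 (0x9F): reg=0xD4
After byte 2 (0xA6): reg=0x59
After byte 3 (0x0A): reg=0xBE
After byte 4 (0x99): reg=0xF5

Answer: 0xF5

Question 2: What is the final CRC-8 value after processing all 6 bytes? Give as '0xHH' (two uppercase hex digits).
Answer: 0x41

Derivation:
After byte 1 (0x9F): reg=0xD4
After byte 2 (0xA6): reg=0x59
After byte 3 (0x0A): reg=0xBE
After byte 4 (0x99): reg=0xF5
After byte 5 (0x41): reg=0x05
After byte 6 (0x1E): reg=0x41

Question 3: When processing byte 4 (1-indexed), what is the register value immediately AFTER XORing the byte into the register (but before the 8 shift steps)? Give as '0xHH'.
Answer: 0x27

Derivation:
Register before byte 4: 0xBE
Byte 4: 0x99
0xBE XOR 0x99 = 0x27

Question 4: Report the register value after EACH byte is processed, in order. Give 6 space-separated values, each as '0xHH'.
0xD4 0x59 0xBE 0xF5 0x05 0x41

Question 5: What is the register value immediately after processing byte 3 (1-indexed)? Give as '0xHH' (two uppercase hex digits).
After byte 1 (0x9F): reg=0xD4
After byte 2 (0xA6): reg=0x59
After byte 3 (0x0A): reg=0xBE

Answer: 0xBE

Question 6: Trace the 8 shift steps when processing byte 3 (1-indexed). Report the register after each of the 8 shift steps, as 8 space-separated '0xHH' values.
After byte 1 (0x9F): reg=0xD4
After byte 2 (0xA6): reg=0x59
Register before byte 3: 0x59
After XOR with byte 0x0A: 0x53

Answer: 0xA6 0x4B 0x96 0x2B 0x56 0xAC 0x5F 0xBE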